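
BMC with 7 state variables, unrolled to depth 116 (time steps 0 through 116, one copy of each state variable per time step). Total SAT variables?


BMC unrolls to depth k, creating one copy of each state var for steps 0..k.
Step count = 116 + 1 = 117 (steps 0 through 116)
Vars per step = 7
Total = 7 * 117 = 819

819


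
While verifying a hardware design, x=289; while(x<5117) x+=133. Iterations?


Step 1: x goes from 289 toward 5117 by 133; the body runs while x<5117, so iterations = ceil((bound-start)/step)
Step 2: Distance=4828
Step 3: ceil(4828/133)=37

37


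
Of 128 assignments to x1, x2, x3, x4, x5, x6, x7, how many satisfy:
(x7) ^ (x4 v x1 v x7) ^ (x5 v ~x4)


CNF with 3 clauses over 7 vars (128 assignments).
An assignment satisfies CNF iff every clause has >=1 true literal.
Check each row (bits = x1,x2,x3,x4,x5,x6,x7; clause T/F shown):
  row 0 [0000000]: clauses=FFT -> 0
  row 1 [0000001]: clauses=TTT -> 1
  row 2 [0000010]: clauses=FFT -> 0
  row 3 [0000011]: clauses=TTT -> 1
  row 4 [0000100]: clauses=FFT -> 0
  (every remaining row is evaluated the same way; all 128 results are listed next)
Full result column, 8 rows per line (x1,x2,x3,x4 fixed per line; x5,x6,x7 runs 000..111 left to right):
  rows 0-7 [x1,x2,x3,x4=0000]: 01010101  (ones: 4)
  rows 8-15 [x1,x2,x3,x4=0001]: 00000101  (ones: 2)
  rows 16-23 [x1,x2,x3,x4=0010]: 01010101  (ones: 4)
  rows 24-31 [x1,x2,x3,x4=0011]: 00000101  (ones: 2)
  rows 32-39 [x1,x2,x3,x4=0100]: 01010101  (ones: 4)
  rows 40-47 [x1,x2,x3,x4=0101]: 00000101  (ones: 2)
  rows 48-55 [x1,x2,x3,x4=0110]: 01010101  (ones: 4)
  rows 56-63 [x1,x2,x3,x4=0111]: 00000101  (ones: 2)
  rows 64-71 [x1,x2,x3,x4=1000]: 01010101  (ones: 4)
  rows 72-79 [x1,x2,x3,x4=1001]: 00000101  (ones: 2)
  rows 80-87 [x1,x2,x3,x4=1010]: 01010101  (ones: 4)
  rows 88-95 [x1,x2,x3,x4=1011]: 00000101  (ones: 2)
  rows 96-103 [x1,x2,x3,x4=1100]: 01010101  (ones: 4)
  rows 104-111 [x1,x2,x3,x4=1101]: 00000101  (ones: 2)
  rows 112-119 [x1,x2,x3,x4=1110]: 01010101  (ones: 4)
  rows 120-127 [x1,x2,x3,x4=1111]: 00000101  (ones: 2)
Satisfying assignments = 4+2+4+2+4+2+4+2+4+2+4+2+4+2+4+2 = 48

48


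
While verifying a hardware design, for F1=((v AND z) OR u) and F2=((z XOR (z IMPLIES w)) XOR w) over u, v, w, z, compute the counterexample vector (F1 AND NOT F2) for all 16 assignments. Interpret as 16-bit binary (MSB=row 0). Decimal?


F1 = ((v AND z) OR u)
F2 = ((z XOR (z IMPLIES w)) XOR w)
Counterexample to F1=>F2 is where F1=1 and F2=0.
Evaluate each row (bits = u,v,w,z, MSB first):
  row 0 [0000]: F1=0 F2=1 -> F1&~F2 -> 0
  row 1 [0001]: F1=0 F2=1 -> F1&~F2 -> 0
  row 2 [0010]: F1=0 F2=0 -> F1&~F2 -> 0
  row 3 [0011]: F1=0 F2=1 -> F1&~F2 -> 0
  row 4 [0100]: F1=0 F2=1 -> F1&~F2 -> 0
  row 5 [0101]: F1=1 F2=1 -> F1&~F2 -> 0
  row 6 [0110]: F1=0 F2=0 -> F1&~F2 -> 0
  row 7 [0111]: F1=1 F2=1 -> F1&~F2 -> 0
  row 8 [1000]: F1=1 F2=1 -> F1&~F2 -> 0
  row 9 [1001]: F1=1 F2=1 -> F1&~F2 -> 0
  row 10 [1010]: F1=1 F2=0 -> F1&~F2 -> 1
  row 11 [1011]: F1=1 F2=1 -> F1&~F2 -> 0
  row 12 [1100]: F1=1 F2=1 -> F1&~F2 -> 0
  row 13 [1101]: F1=1 F2=1 -> F1&~F2 -> 0
  row 14 [1110]: F1=1 F2=0 -> F1&~F2 -> 1
  row 15 [1111]: F1=1 F2=1 -> F1&~F2 -> 0
Full result column, 4 rows per line (u,v fixed per line; w,z runs 00..11 left to right):
  rows 0-3 [u,v=00]: 0000  = hex 0
  rows 4-7 [u,v=01]: 0000  = hex 0
  rows 8-11 [u,v=10]: 0010  = hex 2
  rows 12-15 [u,v=11]: 0010  = hex 2
Counterexample vector (row 0 .. row 15) = 0000000000100010
Output column grouped in 4s = 0000 0000 0010 0010 = 0x0022
Convert to decimal digit by digit (value = value*16 + digit):
  0 -> 0
  0*16 + 0 = 0
  0*16 + 2 = 2
  2*16 + 2 = 34
Decimal = 34

34


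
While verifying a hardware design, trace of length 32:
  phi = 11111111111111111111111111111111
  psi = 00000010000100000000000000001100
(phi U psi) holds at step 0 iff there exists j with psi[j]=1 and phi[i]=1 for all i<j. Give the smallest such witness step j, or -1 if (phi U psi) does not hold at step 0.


(phi U psi) at 0: need smallest j with psi[j]=1 and phi[i]=1 for all i in [0,j).
Scan from step 0:
  step 0: phi=1, psi=0 -> continue
  step 1: phi=1, psi=0 -> continue
  step 2: phi=1, psi=0 -> continue
  step 3: phi=1, psi=0 -> continue
  step 6: psi=1 and phi held for [0,6) -> witness found
Witness step = 6

6


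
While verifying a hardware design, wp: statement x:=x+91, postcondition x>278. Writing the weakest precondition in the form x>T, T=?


Formula: wp(x:=E, P) = P[E/x] (substitute E for x in postcondition)
Step 1: Postcondition: x>278
Step 2: Substitute x+91 for x: x+91>278
Step 3: Solve for x: x > 278-91 = 187

187


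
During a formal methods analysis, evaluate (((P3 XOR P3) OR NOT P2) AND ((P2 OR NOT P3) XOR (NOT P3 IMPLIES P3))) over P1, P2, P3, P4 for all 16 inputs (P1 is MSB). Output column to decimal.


Formula: (((P3 XOR P3) OR NOT P2) AND ((P2 OR NOT P3) XOR (NOT P3 IMPLIES P3))) over P1, P2, P3, P4 (16 rows)
Evaluate each row (bits = P1,P2,P3,P4, MSB first):
  row 0 [0000]: (((0 XOR 0) OR NOT 0) AND ((0 OR NOT 0) XOR (NOT 0 IMPLIES 0))) -> 1
  row 1 [0001]: (((0 XOR 0) OR NOT 0) AND ((0 OR NOT 0) XOR (NOT 0 IMPLIES 0))) -> 1
  row 2 [0010]: (((1 XOR 1) OR NOT 0) AND ((0 OR NOT 1) XOR (NOT 1 IMPLIES 1))) -> 1
  row 3 [0011]: (((1 XOR 1) OR NOT 0) AND ((0 OR NOT 1) XOR (NOT 1 IMPLIES 1))) -> 1
  row 4 [0100]: (((0 XOR 0) OR NOT 1) AND ((1 OR NOT 0) XOR (NOT 0 IMPLIES 0))) -> 0
  row 5 [0101]: (((0 XOR 0) OR NOT 1) AND ((1 OR NOT 0) XOR (NOT 0 IMPLIES 0))) -> 0
  row 6 [0110]: (((1 XOR 1) OR NOT 1) AND ((1 OR NOT 1) XOR (NOT 1 IMPLIES 1))) -> 0
  row 7 [0111]: (((1 XOR 1) OR NOT 1) AND ((1 OR NOT 1) XOR (NOT 1 IMPLIES 1))) -> 0
  row 8 [1000]: (((0 XOR 0) OR NOT 0) AND ((0 OR NOT 0) XOR (NOT 0 IMPLIES 0))) -> 1
  row 9 [1001]: (((0 XOR 0) OR NOT 0) AND ((0 OR NOT 0) XOR (NOT 0 IMPLIES 0))) -> 1
  row 10 [1010]: (((1 XOR 1) OR NOT 0) AND ((0 OR NOT 1) XOR (NOT 1 IMPLIES 1))) -> 1
  row 11 [1011]: (((1 XOR 1) OR NOT 0) AND ((0 OR NOT 1) XOR (NOT 1 IMPLIES 1))) -> 1
  row 12 [1100]: (((0 XOR 0) OR NOT 1) AND ((1 OR NOT 0) XOR (NOT 0 IMPLIES 0))) -> 0
  row 13 [1101]: (((0 XOR 0) OR NOT 1) AND ((1 OR NOT 0) XOR (NOT 0 IMPLIES 0))) -> 0
  row 14 [1110]: (((1 XOR 1) OR NOT 1) AND ((1 OR NOT 1) XOR (NOT 1 IMPLIES 1))) -> 0
  row 15 [1111]: (((1 XOR 1) OR NOT 1) AND ((1 OR NOT 1) XOR (NOT 1 IMPLIES 1))) -> 0
Full result column, 4 rows per line (P1,P2 fixed per line; P3,P4 runs 00..11 left to right):
  rows 0-3 [P1,P2=00]: 1111  = hex F
  rows 4-7 [P1,P2=01]: 0000  = hex 0
  rows 8-11 [P1,P2=10]: 1111  = hex F
  rows 12-15 [P1,P2=11]: 0000  = hex 0
Output column (row 0 .. row 15) = 1111000011110000
Output column grouped in 4s = 1111 0000 1111 0000 = 0xF0F0
Convert to decimal digit by digit (value = value*16 + digit):
  F -> 15
  15*16 + 0 = 240
  240*16 + 15 (F) = 3855
  3855*16 + 0 = 61680
Decimal = 61680

61680


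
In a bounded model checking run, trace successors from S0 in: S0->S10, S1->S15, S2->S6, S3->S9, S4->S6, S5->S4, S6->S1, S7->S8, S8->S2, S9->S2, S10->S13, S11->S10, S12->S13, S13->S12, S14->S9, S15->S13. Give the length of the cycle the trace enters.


Trace from S0 until a state repeats:
  S0 -> S10 -> S13 -> S12 -> S13
S13 first seen at step 2, revisited at step 4.
Cycle length = 4 - 2 = 2

2


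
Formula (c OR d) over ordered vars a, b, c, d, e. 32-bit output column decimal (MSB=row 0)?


Formula: (c OR d) over a, b, c, d, e (32 rows)
Evaluate each row (bits = a,b,c,d,e, MSB first):
  row 0 [00000]: (0 OR 0) -> 0
  row 1 [00001]: (0 OR 0) -> 0
  row 2 [00010]: (0 OR 1) -> 1
  row 3 [00011]: (0 OR 1) -> 1
  row 4 [00100]: (1 OR 0) -> 1
  row 5 [00101]: (1 OR 0) -> 1
  row 6 [00110]: (1 OR 1) -> 1
  row 7 [00111]: (1 OR 1) -> 1
  row 8 [01000]: (0 OR 0) -> 0
  row 9 [01001]: (0 OR 0) -> 0
  row 10 [01010]: (0 OR 1) -> 1
  row 11 [01011]: (0 OR 1) -> 1
  row 12 [01100]: (1 OR 0) -> 1
  row 13 [01101]: (1 OR 0) -> 1
  row 14 [01110]: (1 OR 1) -> 1
  row 15 [01111]: (1 OR 1) -> 1
  row 16 [10000]: (0 OR 0) -> 0
  row 17 [10001]: (0 OR 0) -> 0
  row 18 [10010]: (0 OR 1) -> 1
  row 19 [10011]: (0 OR 1) -> 1
  row 20 [10100]: (1 OR 0) -> 1
  row 21 [10101]: (1 OR 0) -> 1
  row 22 [10110]: (1 OR 1) -> 1
  row 23 [10111]: (1 OR 1) -> 1
  row 24 [11000]: (0 OR 0) -> 0
  row 25 [11001]: (0 OR 0) -> 0
  row 26 [11010]: (0 OR 1) -> 1
  row 27 [11011]: (0 OR 1) -> 1
  row 28 [11100]: (1 OR 0) -> 1
  row 29 [11101]: (1 OR 0) -> 1
  row 30 [11110]: (1 OR 1) -> 1
  row 31 [11111]: (1 OR 1) -> 1
Full result column, 4 rows per line (a,b,c fixed per line; d,e runs 00..11 left to right):
  rows 0-3 [a,b,c=000]: 0011  = hex 3
  rows 4-7 [a,b,c=001]: 1111  = hex F
  rows 8-11 [a,b,c=010]: 0011  = hex 3
  rows 12-15 [a,b,c=011]: 1111  = hex F
  rows 16-19 [a,b,c=100]: 0011  = hex 3
  rows 20-23 [a,b,c=101]: 1111  = hex F
  rows 24-27 [a,b,c=110]: 0011  = hex 3
  rows 28-31 [a,b,c=111]: 1111  = hex F
Output column (row 0 .. row 31) = 00111111001111110011111100111111
Output column grouped in 4s = 0011 1111 0011 1111 0011 1111 0011 1111 = 0x3F3F3F3F
Convert to decimal digit by digit (value = value*16 + digit):
  3 -> 3
  3*16 + 15 (F) = 63
  63*16 + 3 = 1011
  1011*16 + 15 (F) = 16191
  16191*16 + 3 = 259059
  259059*16 + 15 (F) = 4144959
  4144959*16 + 3 = 66319347
  66319347*16 + 15 (F) = 1061109567
Decimal = 1061109567

1061109567


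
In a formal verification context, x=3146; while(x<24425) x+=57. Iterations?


Step 1: x goes from 3146 toward 24425 by 57; the body runs while x<24425, so iterations = ceil((bound-start)/step)
Step 2: Distance=21279
Step 3: ceil(21279/57)=374

374


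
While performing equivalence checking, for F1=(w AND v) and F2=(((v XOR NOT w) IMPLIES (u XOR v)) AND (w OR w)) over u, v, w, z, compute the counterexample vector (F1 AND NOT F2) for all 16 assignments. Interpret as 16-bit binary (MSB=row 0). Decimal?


F1 = (w AND v)
F2 = (((v XOR NOT w) IMPLIES (u XOR v)) AND (w OR w))
Counterexample to F1=>F2 is where F1=1 and F2=0.
Evaluate each row (bits = u,v,w,z, MSB first):
  row 0 [0000]: F1=0 F2=0 -> F1&~F2 -> 0
  row 1 [0001]: F1=0 F2=0 -> F1&~F2 -> 0
  row 2 [0010]: F1=0 F2=1 -> F1&~F2 -> 0
  row 3 [0011]: F1=0 F2=1 -> F1&~F2 -> 0
  row 4 [0100]: F1=0 F2=0 -> F1&~F2 -> 0
  row 5 [0101]: F1=0 F2=0 -> F1&~F2 -> 0
  row 6 [0110]: F1=1 F2=1 -> F1&~F2 -> 0
  row 7 [0111]: F1=1 F2=1 -> F1&~F2 -> 0
  row 8 [1000]: F1=0 F2=0 -> F1&~F2 -> 0
  row 9 [1001]: F1=0 F2=0 -> F1&~F2 -> 0
  row 10 [1010]: F1=0 F2=1 -> F1&~F2 -> 0
  row 11 [1011]: F1=0 F2=1 -> F1&~F2 -> 0
  row 12 [1100]: F1=0 F2=0 -> F1&~F2 -> 0
  row 13 [1101]: F1=0 F2=0 -> F1&~F2 -> 0
  row 14 [1110]: F1=1 F2=0 -> F1&~F2 -> 1
  row 15 [1111]: F1=1 F2=0 -> F1&~F2 -> 1
Full result column, 4 rows per line (u,v fixed per line; w,z runs 00..11 left to right):
  rows 0-3 [u,v=00]: 0000  = hex 0
  rows 4-7 [u,v=01]: 0000  = hex 0
  rows 8-11 [u,v=10]: 0000  = hex 0
  rows 12-15 [u,v=11]: 0011  = hex 3
Counterexample vector (row 0 .. row 15) = 0000000000000011
Output column grouped in 4s = 0000 0000 0000 0011 = 0x0003
Convert to decimal digit by digit (value = value*16 + digit):
  0 -> 0
  0*16 + 0 = 0
  0*16 + 0 = 0
  0*16 + 3 = 3
Decimal = 3

3


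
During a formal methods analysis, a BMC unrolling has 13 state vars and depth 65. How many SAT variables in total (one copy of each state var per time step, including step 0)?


BMC unrolls to depth k, creating one copy of each state var for steps 0..k.
Step count = 65 + 1 = 66 (steps 0 through 65)
Vars per step = 13
Total = 13 * 66 = 858

858


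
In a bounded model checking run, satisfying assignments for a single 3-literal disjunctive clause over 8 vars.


Step 1: Total=2^8=256
Step 2: Unsat when all 3 false: 2^5=32
Step 3: Sat=256-32=224

224


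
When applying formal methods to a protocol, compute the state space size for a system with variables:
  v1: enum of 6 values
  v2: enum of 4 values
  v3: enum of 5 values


State space = product of domain sizes of all variables.
Domain sizes:
  v1 (enum of 6 values): 6
  v2 (enum of 4 values): 4
  v3 (enum of 5 values): 5
Product = 6 * 4 * 5 = 120

120


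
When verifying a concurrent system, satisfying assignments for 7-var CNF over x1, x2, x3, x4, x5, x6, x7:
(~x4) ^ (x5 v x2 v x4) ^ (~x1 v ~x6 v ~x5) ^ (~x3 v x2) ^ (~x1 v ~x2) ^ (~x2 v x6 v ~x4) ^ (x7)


CNF with 7 clauses over 7 vars (128 assignments).
An assignment satisfies CNF iff every clause has >=1 true literal.
Check each row (bits = x1,x2,x3,x4,x5,x6,x7; clause T/F shown):
  row 0 [0000000]: clauses=TFTTTTF -> 0
  row 1 [0000001]: clauses=TFTTTTT -> 0
  row 2 [0000010]: clauses=TFTTTTF -> 0
  row 3 [0000011]: clauses=TFTTTTT -> 0
  row 4 [0000100]: clauses=TTTTTTF -> 0
  (every remaining row is evaluated the same way; all 128 results are listed next)
Full result column, 8 rows per line (x1,x2,x3,x4 fixed per line; x5,x6,x7 runs 000..111 left to right):
  rows 0-7 [x1,x2,x3,x4=0000]: 00000101  (ones: 2)
  rows 8-15 [x1,x2,x3,x4=0001]: 00000000  (ones: 0)
  rows 16-23 [x1,x2,x3,x4=0010]: 00000000  (ones: 0)
  rows 24-31 [x1,x2,x3,x4=0011]: 00000000  (ones: 0)
  rows 32-39 [x1,x2,x3,x4=0100]: 01010101  (ones: 4)
  rows 40-47 [x1,x2,x3,x4=0101]: 00000000  (ones: 0)
  rows 48-55 [x1,x2,x3,x4=0110]: 01010101  (ones: 4)
  rows 56-63 [x1,x2,x3,x4=0111]: 00000000  (ones: 0)
  rows 64-71 [x1,x2,x3,x4=1000]: 00000100  (ones: 1)
  rows 72-79 [x1,x2,x3,x4=1001]: 00000000  (ones: 0)
  rows 80-87 [x1,x2,x3,x4=1010]: 00000000  (ones: 0)
  rows 88-95 [x1,x2,x3,x4=1011]: 00000000  (ones: 0)
  rows 96-103 [x1,x2,x3,x4=1100]: 00000000  (ones: 0)
  rows 104-111 [x1,x2,x3,x4=1101]: 00000000  (ones: 0)
  rows 112-119 [x1,x2,x3,x4=1110]: 00000000  (ones: 0)
  rows 120-127 [x1,x2,x3,x4=1111]: 00000000  (ones: 0)
Satisfying assignments = 2+0+0+0+4+0+4+0+1+0+0+0+0+0+0+0 = 11

11


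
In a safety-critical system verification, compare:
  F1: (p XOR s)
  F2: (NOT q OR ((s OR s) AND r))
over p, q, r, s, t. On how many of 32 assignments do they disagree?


F1 = (p XOR s)
F2 = (NOT q OR ((s OR s) AND r))
Evaluate both on each of 32 rows (bits = p,q,r,s,t):
  row 0 [00000]: F1=0 F2=1 (differ) -> 1
  row 1 [00001]: F1=0 F2=1 (differ) -> 1
  row 2 [00010]: F1=1 F2=1 -> 0
  row 3 [00011]: F1=1 F2=1 -> 0
  row 4 [00100]: F1=0 F2=1 (differ) -> 1
  row 5 [00101]: F1=0 F2=1 (differ) -> 1
  row 6 [00110]: F1=1 F2=1 -> 0
  row 7 [00111]: F1=1 F2=1 -> 0
  row 8 [01000]: F1=0 F2=0 -> 0
  row 9 [01001]: F1=0 F2=0 -> 0
  row 10 [01010]: F1=1 F2=0 (differ) -> 1
  row 11 [01011]: F1=1 F2=0 (differ) -> 1
  row 12 [01100]: F1=0 F2=0 -> 0
  row 13 [01101]: F1=0 F2=0 -> 0
  row 14 [01110]: F1=1 F2=1 -> 0
  row 15 [01111]: F1=1 F2=1 -> 0
  row 16 [10000]: F1=1 F2=1 -> 0
  row 17 [10001]: F1=1 F2=1 -> 0
  row 18 [10010]: F1=0 F2=1 (differ) -> 1
  row 19 [10011]: F1=0 F2=1 (differ) -> 1
  row 20 [10100]: F1=1 F2=1 -> 0
  row 21 [10101]: F1=1 F2=1 -> 0
  row 22 [10110]: F1=0 F2=1 (differ) -> 1
  row 23 [10111]: F1=0 F2=1 (differ) -> 1
  row 24 [11000]: F1=1 F2=0 (differ) -> 1
  row 25 [11001]: F1=1 F2=0 (differ) -> 1
  row 26 [11010]: F1=0 F2=0 -> 0
  row 27 [11011]: F1=0 F2=0 -> 0
  row 28 [11100]: F1=1 F2=0 (differ) -> 1
  row 29 [11101]: F1=1 F2=0 (differ) -> 1
  row 30 [11110]: F1=0 F2=1 (differ) -> 1
  row 31 [11111]: F1=0 F2=1 (differ) -> 1
Full result column, 8 rows per line (p,q fixed per line; r,s,t runs 000..111 left to right):
  rows 0-7 [p,q=00]: 11001100  (ones: 4)
  rows 8-15 [p,q=01]: 00110000  (ones: 2)
  rows 16-23 [p,q=10]: 00110011  (ones: 4)
  rows 24-31 [p,q=11]: 11001111  (ones: 6)
Disagreements = 4+2+4+6 = 16

16


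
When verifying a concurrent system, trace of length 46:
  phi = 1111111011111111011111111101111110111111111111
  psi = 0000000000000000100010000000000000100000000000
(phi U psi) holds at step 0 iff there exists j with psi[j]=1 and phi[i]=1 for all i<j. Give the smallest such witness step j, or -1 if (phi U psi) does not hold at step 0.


(phi U psi) at 0: need smallest j with psi[j]=1 and phi[i]=1 for all i in [0,j).
Scan from step 0:
  step 0: phi=1, psi=0 -> continue
  step 1: phi=1, psi=0 -> continue
  step 2: phi=1, psi=0 -> continue
  step 3: phi=1, psi=0 -> continue
  step 7: phi=0 -> phi-prefix broken from here
  step 16: psi=1 but phi already failed -> not a witness
  step 20: psi=1 but phi already failed -> not a witness
  step 34: psi=1 but phi already failed -> not a witness
  end of trace: no witness -> -1
Witness step = -1

-1


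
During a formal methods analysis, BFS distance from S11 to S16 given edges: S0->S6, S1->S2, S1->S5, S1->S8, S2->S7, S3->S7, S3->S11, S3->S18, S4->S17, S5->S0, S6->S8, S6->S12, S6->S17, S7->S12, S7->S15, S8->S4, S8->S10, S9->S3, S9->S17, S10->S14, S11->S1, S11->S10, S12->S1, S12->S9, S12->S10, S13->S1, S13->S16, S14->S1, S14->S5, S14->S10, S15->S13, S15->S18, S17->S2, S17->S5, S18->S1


BFS layer-by-layer from S11:
  dist 0: {S11}
  dist 1: {S1, S10}
  dist 2: {S2, S5, S8, S14}
  dist 3: {S0, S4, S7}
  dist 4: {S6, S12, S15, S17}
  dist 5: {S9, S13, S18}
  dist 6: {S3, S16}
  -> S16 reached at distance 6
Shortest path length = 6

6


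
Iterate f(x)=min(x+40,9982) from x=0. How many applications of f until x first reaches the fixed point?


Step 1: x=0, cap=9982, increment=40
Step 2: x grows by 40 each step until capped at 9982; fixed point is x=9982
Step 3: iterations = ceil(9982/40) = 250

250


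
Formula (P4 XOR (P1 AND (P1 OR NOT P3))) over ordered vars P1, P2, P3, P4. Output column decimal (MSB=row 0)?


Formula: (P4 XOR (P1 AND (P1 OR NOT P3))) over P1, P2, P3, P4 (16 rows)
Evaluate each row (bits = P1,P2,P3,P4, MSB first):
  row 0 [0000]: (0 XOR (0 AND (0 OR NOT 0))) -> 0
  row 1 [0001]: (1 XOR (0 AND (0 OR NOT 0))) -> 1
  row 2 [0010]: (0 XOR (0 AND (0 OR NOT 1))) -> 0
  row 3 [0011]: (1 XOR (0 AND (0 OR NOT 1))) -> 1
  row 4 [0100]: (0 XOR (0 AND (0 OR NOT 0))) -> 0
  row 5 [0101]: (1 XOR (0 AND (0 OR NOT 0))) -> 1
  row 6 [0110]: (0 XOR (0 AND (0 OR NOT 1))) -> 0
  row 7 [0111]: (1 XOR (0 AND (0 OR NOT 1))) -> 1
  row 8 [1000]: (0 XOR (1 AND (1 OR NOT 0))) -> 1
  row 9 [1001]: (1 XOR (1 AND (1 OR NOT 0))) -> 0
  row 10 [1010]: (0 XOR (1 AND (1 OR NOT 1))) -> 1
  row 11 [1011]: (1 XOR (1 AND (1 OR NOT 1))) -> 0
  row 12 [1100]: (0 XOR (1 AND (1 OR NOT 0))) -> 1
  row 13 [1101]: (1 XOR (1 AND (1 OR NOT 0))) -> 0
  row 14 [1110]: (0 XOR (1 AND (1 OR NOT 1))) -> 1
  row 15 [1111]: (1 XOR (1 AND (1 OR NOT 1))) -> 0
Full result column, 4 rows per line (P1,P2 fixed per line; P3,P4 runs 00..11 left to right):
  rows 0-3 [P1,P2=00]: 0101  = hex 5
  rows 4-7 [P1,P2=01]: 0101  = hex 5
  rows 8-11 [P1,P2=10]: 1010  = hex A
  rows 12-15 [P1,P2=11]: 1010  = hex A
Output column (row 0 .. row 15) = 0101010110101010
Output column grouped in 4s = 0101 0101 1010 1010 = 0x55AA
Convert to decimal digit by digit (value = value*16 + digit):
  5 -> 5
  5*16 + 5 = 85
  85*16 + 10 (A) = 1370
  1370*16 + 10 (A) = 21930
Decimal = 21930

21930


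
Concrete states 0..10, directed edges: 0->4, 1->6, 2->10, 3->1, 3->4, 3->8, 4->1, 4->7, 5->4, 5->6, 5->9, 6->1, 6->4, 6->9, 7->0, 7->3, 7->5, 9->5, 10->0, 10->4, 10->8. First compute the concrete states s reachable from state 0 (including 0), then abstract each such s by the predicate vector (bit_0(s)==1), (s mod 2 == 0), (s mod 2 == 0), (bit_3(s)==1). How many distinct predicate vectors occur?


BFS from 0:
Concrete reachable: {0, 1, 3, 4, 5, 6, 7, 8, 9}
Abstract via predicates (bit_0(s)==1), (s mod 2 == 0), (s mod 2 == 0), (bit_3(s)==1):
  (0,1,1,0) <- {0, 4, 6}
  (0,1,1,1) <- {8}
  (1,0,0,0) <- {1, 3, 5, 7}
  (1,0,0,1) <- {9}
Distinct abstract states = 4

4


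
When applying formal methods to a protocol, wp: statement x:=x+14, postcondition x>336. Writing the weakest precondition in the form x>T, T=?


Formula: wp(x:=E, P) = P[E/x] (substitute E for x in postcondition)
Step 1: Postcondition: x>336
Step 2: Substitute x+14 for x: x+14>336
Step 3: Solve for x: x > 336-14 = 322

322


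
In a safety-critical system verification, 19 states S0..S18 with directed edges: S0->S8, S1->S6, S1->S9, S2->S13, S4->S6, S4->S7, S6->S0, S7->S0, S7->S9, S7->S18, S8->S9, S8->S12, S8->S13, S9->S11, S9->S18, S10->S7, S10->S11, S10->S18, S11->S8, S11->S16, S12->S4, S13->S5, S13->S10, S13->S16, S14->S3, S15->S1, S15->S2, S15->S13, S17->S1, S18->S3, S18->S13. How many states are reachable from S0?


BFS from S0:
  layer 0: {S0}
  layer 1: {S8}
  layer 2: {S9, S12, S13}
  layer 3: {S4, S5, S10, S11, S16, S18}
  layer 4: {S3, S6, S7}
Reachable set: {S0, S3, S4, S5, S6, S7, S8, S9, S10, S11, S12, S13, S16, S18}
Count = 14

14


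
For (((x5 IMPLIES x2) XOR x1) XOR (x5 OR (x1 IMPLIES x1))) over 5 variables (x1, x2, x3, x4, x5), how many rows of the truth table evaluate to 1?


Formula: (((x5 IMPLIES x2) XOR x1) XOR (x5 OR (x1 IMPLIES x1))) over 5 vars (32 rows)
Evaluate each row (x1, x2, x3, x4, x5 as bits, MSB first):
  row 0 [00000]: (((0 IMPLIES 0) XOR 0) XOR (0 OR (0 IMPLIES 0))) -> 0
  row 1 [00001]: (((1 IMPLIES 0) XOR 0) XOR (1 OR (0 IMPLIES 0))) -> 1
  row 2 [00010]: (((0 IMPLIES 0) XOR 0) XOR (0 OR (0 IMPLIES 0))) -> 0
  row 3 [00011]: (((1 IMPLIES 0) XOR 0) XOR (1 OR (0 IMPLIES 0))) -> 1
  row 4 [00100]: (((0 IMPLIES 0) XOR 0) XOR (0 OR (0 IMPLIES 0))) -> 0
  row 5 [00101]: (((1 IMPLIES 0) XOR 0) XOR (1 OR (0 IMPLIES 0))) -> 1
  row 6 [00110]: (((0 IMPLIES 0) XOR 0) XOR (0 OR (0 IMPLIES 0))) -> 0
  row 7 [00111]: (((1 IMPLIES 0) XOR 0) XOR (1 OR (0 IMPLIES 0))) -> 1
  row 8 [01000]: (((0 IMPLIES 1) XOR 0) XOR (0 OR (0 IMPLIES 0))) -> 0
  row 9 [01001]: (((1 IMPLIES 1) XOR 0) XOR (1 OR (0 IMPLIES 0))) -> 0
  row 10 [01010]: (((0 IMPLIES 1) XOR 0) XOR (0 OR (0 IMPLIES 0))) -> 0
  row 11 [01011]: (((1 IMPLIES 1) XOR 0) XOR (1 OR (0 IMPLIES 0))) -> 0
  row 12 [01100]: (((0 IMPLIES 1) XOR 0) XOR (0 OR (0 IMPLIES 0))) -> 0
  row 13 [01101]: (((1 IMPLIES 1) XOR 0) XOR (1 OR (0 IMPLIES 0))) -> 0
  row 14 [01110]: (((0 IMPLIES 1) XOR 0) XOR (0 OR (0 IMPLIES 0))) -> 0
  row 15 [01111]: (((1 IMPLIES 1) XOR 0) XOR (1 OR (0 IMPLIES 0))) -> 0
  row 16 [10000]: (((0 IMPLIES 0) XOR 1) XOR (0 OR (1 IMPLIES 1))) -> 1
  row 17 [10001]: (((1 IMPLIES 0) XOR 1) XOR (1 OR (1 IMPLIES 1))) -> 0
  row 18 [10010]: (((0 IMPLIES 0) XOR 1) XOR (0 OR (1 IMPLIES 1))) -> 1
  row 19 [10011]: (((1 IMPLIES 0) XOR 1) XOR (1 OR (1 IMPLIES 1))) -> 0
  row 20 [10100]: (((0 IMPLIES 0) XOR 1) XOR (0 OR (1 IMPLIES 1))) -> 1
  row 21 [10101]: (((1 IMPLIES 0) XOR 1) XOR (1 OR (1 IMPLIES 1))) -> 0
  row 22 [10110]: (((0 IMPLIES 0) XOR 1) XOR (0 OR (1 IMPLIES 1))) -> 1
  row 23 [10111]: (((1 IMPLIES 0) XOR 1) XOR (1 OR (1 IMPLIES 1))) -> 0
  row 24 [11000]: (((0 IMPLIES 1) XOR 1) XOR (0 OR (1 IMPLIES 1))) -> 1
  row 25 [11001]: (((1 IMPLIES 1) XOR 1) XOR (1 OR (1 IMPLIES 1))) -> 1
  row 26 [11010]: (((0 IMPLIES 1) XOR 1) XOR (0 OR (1 IMPLIES 1))) -> 1
  row 27 [11011]: (((1 IMPLIES 1) XOR 1) XOR (1 OR (1 IMPLIES 1))) -> 1
  row 28 [11100]: (((0 IMPLIES 1) XOR 1) XOR (0 OR (1 IMPLIES 1))) -> 1
  row 29 [11101]: (((1 IMPLIES 1) XOR 1) XOR (1 OR (1 IMPLIES 1))) -> 1
  row 30 [11110]: (((0 IMPLIES 1) XOR 1) XOR (0 OR (1 IMPLIES 1))) -> 1
  row 31 [11111]: (((1 IMPLIES 1) XOR 1) XOR (1 OR (1 IMPLIES 1))) -> 1
Full result column, 8 rows per line (x1,x2 fixed per line; x3,x4,x5 runs 000..111 left to right):
  rows 0-7 [x1,x2=00]: 01010101  (ones: 4)
  rows 8-15 [x1,x2=01]: 00000000  (ones: 0)
  rows 16-23 [x1,x2=10]: 10101010  (ones: 4)
  rows 24-31 [x1,x2=11]: 11111111  (ones: 8)
Count of 1-rows = 4+0+4+8 = 16

16


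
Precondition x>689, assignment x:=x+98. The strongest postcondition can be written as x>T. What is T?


Formula: sp(P, x:=E) = exists old_x. (x = E[old_x/x]) AND P[old_x/x] (old_x is the value of x before the assignment; eliminate old_x by solving x = E[old_x/x] for old_x)
Step 1: Precondition P: x>689, i.e. old_x > 689
Step 2: Assignment gives x = old_x + 98, so old_x = x - 98
Step 3: Substitute into P: x - 98 > 689
Step 4: Simplify: x > 689+98 = 787

787


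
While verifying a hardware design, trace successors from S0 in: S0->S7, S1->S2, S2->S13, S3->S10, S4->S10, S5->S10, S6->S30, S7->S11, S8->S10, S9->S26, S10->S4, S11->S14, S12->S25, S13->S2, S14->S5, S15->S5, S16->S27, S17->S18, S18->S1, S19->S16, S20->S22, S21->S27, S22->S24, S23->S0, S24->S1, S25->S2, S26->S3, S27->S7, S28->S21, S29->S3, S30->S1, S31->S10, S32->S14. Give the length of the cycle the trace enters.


Trace from S0 until a state repeats:
  S0 -> S7 -> S11 -> S14 -> S5 -> S10 -> S4 -> S10
S10 first seen at step 5, revisited at step 7.
Cycle length = 7 - 5 = 2

2


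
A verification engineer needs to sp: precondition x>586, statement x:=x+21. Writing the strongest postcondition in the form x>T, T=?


Formula: sp(P, x:=E) = exists old_x. (x = E[old_x/x]) AND P[old_x/x] (old_x is the value of x before the assignment; eliminate old_x by solving x = E[old_x/x] for old_x)
Step 1: Precondition P: x>586, i.e. old_x > 586
Step 2: Assignment gives x = old_x + 21, so old_x = x - 21
Step 3: Substitute into P: x - 21 > 586
Step 4: Simplify: x > 586+21 = 607

607


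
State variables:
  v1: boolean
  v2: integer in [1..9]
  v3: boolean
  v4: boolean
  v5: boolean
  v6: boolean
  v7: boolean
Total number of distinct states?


State space = product of domain sizes of all variables.
Domain sizes:
  v1 (boolean): 2
  v2 (integer in [1..9]): 9
  v3 (boolean): 2
  v4 (boolean): 2
  v5 (boolean): 2
  v6 (boolean): 2
  v7 (boolean): 2
Product = 2 * 9 * 2 * 2 * 2 * 2 * 2 = 576

576


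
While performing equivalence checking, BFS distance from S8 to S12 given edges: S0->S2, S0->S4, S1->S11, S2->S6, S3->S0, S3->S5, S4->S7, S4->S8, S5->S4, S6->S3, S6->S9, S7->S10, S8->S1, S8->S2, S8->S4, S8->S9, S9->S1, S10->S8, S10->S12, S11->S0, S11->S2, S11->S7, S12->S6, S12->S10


BFS layer-by-layer from S8:
  dist 0: {S8}
  dist 1: {S1, S2, S4, S9}
  dist 2: {S6, S7, S11}
  dist 3: {S0, S3, S10}
  dist 4: {S5, S12}
  -> S12 reached at distance 4
Shortest path length = 4

4


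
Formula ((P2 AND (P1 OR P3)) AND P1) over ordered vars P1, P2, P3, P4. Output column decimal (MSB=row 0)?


Formula: ((P2 AND (P1 OR P3)) AND P1) over P1, P2, P3, P4 (16 rows)
Evaluate each row (bits = P1,P2,P3,P4, MSB first):
  row 0 [0000]: ((0 AND (0 OR 0)) AND 0) -> 0
  row 1 [0001]: ((0 AND (0 OR 0)) AND 0) -> 0
  row 2 [0010]: ((0 AND (0 OR 1)) AND 0) -> 0
  row 3 [0011]: ((0 AND (0 OR 1)) AND 0) -> 0
  row 4 [0100]: ((1 AND (0 OR 0)) AND 0) -> 0
  row 5 [0101]: ((1 AND (0 OR 0)) AND 0) -> 0
  row 6 [0110]: ((1 AND (0 OR 1)) AND 0) -> 0
  row 7 [0111]: ((1 AND (0 OR 1)) AND 0) -> 0
  row 8 [1000]: ((0 AND (1 OR 0)) AND 1) -> 0
  row 9 [1001]: ((0 AND (1 OR 0)) AND 1) -> 0
  row 10 [1010]: ((0 AND (1 OR 1)) AND 1) -> 0
  row 11 [1011]: ((0 AND (1 OR 1)) AND 1) -> 0
  row 12 [1100]: ((1 AND (1 OR 0)) AND 1) -> 1
  row 13 [1101]: ((1 AND (1 OR 0)) AND 1) -> 1
  row 14 [1110]: ((1 AND (1 OR 1)) AND 1) -> 1
  row 15 [1111]: ((1 AND (1 OR 1)) AND 1) -> 1
Full result column, 4 rows per line (P1,P2 fixed per line; P3,P4 runs 00..11 left to right):
  rows 0-3 [P1,P2=00]: 0000  = hex 0
  rows 4-7 [P1,P2=01]: 0000  = hex 0
  rows 8-11 [P1,P2=10]: 0000  = hex 0
  rows 12-15 [P1,P2=11]: 1111  = hex F
Output column (row 0 .. row 15) = 0000000000001111
Output column grouped in 4s = 0000 0000 0000 1111 = 0x000F
Convert to decimal digit by digit (value = value*16 + digit):
  0 -> 0
  0*16 + 0 = 0
  0*16 + 0 = 0
  0*16 + 15 (F) = 15
Decimal = 15

15


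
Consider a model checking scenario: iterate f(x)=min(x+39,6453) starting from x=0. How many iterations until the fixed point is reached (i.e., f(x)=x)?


Step 1: x=0, cap=6453, increment=39
Step 2: x grows by 39 each step until capped at 6453; fixed point is x=6453
Step 3: iterations = ceil(6453/39) = 166

166


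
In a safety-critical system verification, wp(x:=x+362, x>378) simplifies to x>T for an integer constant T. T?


Formula: wp(x:=E, P) = P[E/x] (substitute E for x in postcondition)
Step 1: Postcondition: x>378
Step 2: Substitute x+362 for x: x+362>378
Step 3: Solve for x: x > 378-362 = 16

16


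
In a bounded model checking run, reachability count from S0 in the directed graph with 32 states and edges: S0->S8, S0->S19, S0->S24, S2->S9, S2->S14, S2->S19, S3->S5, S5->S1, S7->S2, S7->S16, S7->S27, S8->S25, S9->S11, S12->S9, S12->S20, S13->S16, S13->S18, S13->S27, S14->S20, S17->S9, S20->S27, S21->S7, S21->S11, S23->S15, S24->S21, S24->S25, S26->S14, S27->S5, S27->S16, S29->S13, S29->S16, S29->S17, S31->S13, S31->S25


BFS from S0:
  layer 0: {S0}
  layer 1: {S8, S19, S24}
  layer 2: {S21, S25}
  layer 3: {S7, S11}
  layer 4: {S2, S16, S27}
  layer 5: {S5, S9, S14}
  layer 6: {S1, S20}
Reachable set: {S0, S1, S2, S5, S7, S8, S9, S11, S14, S16, S19, S20, S21, S24, S25, S27}
Count = 16

16


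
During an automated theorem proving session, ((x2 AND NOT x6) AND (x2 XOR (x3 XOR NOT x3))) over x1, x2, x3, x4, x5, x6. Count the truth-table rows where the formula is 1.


Formula: ((x2 AND NOT x6) AND (x2 XOR (x3 XOR NOT x3))) over 6 vars (64 rows)
Evaluate each row (x1, x2, x3, x4, x5, x6 as bits, MSB first):
  row 0 [000000]: ((0 AND NOT 0) AND (0 XOR (0 XOR NOT 0))) -> 0
  row 1 [000001]: ((0 AND NOT 1) AND (0 XOR (0 XOR NOT 0))) -> 0
  row 2 [000010]: ((0 AND NOT 0) AND (0 XOR (0 XOR NOT 0))) -> 0
  row 3 [000011]: ((0 AND NOT 1) AND (0 XOR (0 XOR NOT 0))) -> 0
  row 4 [000100]: ((0 AND NOT 0) AND (0 XOR (0 XOR NOT 0))) -> 0
  (every remaining row is evaluated the same way; all 64 results are listed next)
Full result column, 8 rows per line (x1,x2,x3 fixed per line; x4,x5,x6 runs 000..111 left to right):
  rows 0-7 [x1,x2,x3=000]: 00000000  (ones: 0)
  rows 8-15 [x1,x2,x3=001]: 00000000  (ones: 0)
  rows 16-23 [x1,x2,x3=010]: 00000000  (ones: 0)
  rows 24-31 [x1,x2,x3=011]: 00000000  (ones: 0)
  rows 32-39 [x1,x2,x3=100]: 00000000  (ones: 0)
  rows 40-47 [x1,x2,x3=101]: 00000000  (ones: 0)
  rows 48-55 [x1,x2,x3=110]: 00000000  (ones: 0)
  rows 56-63 [x1,x2,x3=111]: 00000000  (ones: 0)
Count of 1-rows = 0+0+0+0+0+0+0+0 = 0

0


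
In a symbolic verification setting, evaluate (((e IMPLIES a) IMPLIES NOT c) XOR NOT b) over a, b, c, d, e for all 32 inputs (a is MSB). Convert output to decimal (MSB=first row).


Formula: (((e IMPLIES a) IMPLIES NOT c) XOR NOT b) over a, b, c, d, e (32 rows)
Evaluate each row (bits = a,b,c,d,e, MSB first):
  row 0 [00000]: (((0 IMPLIES 0) IMPLIES NOT 0) XOR NOT 0) -> 0
  row 1 [00001]: (((1 IMPLIES 0) IMPLIES NOT 0) XOR NOT 0) -> 0
  row 2 [00010]: (((0 IMPLIES 0) IMPLIES NOT 0) XOR NOT 0) -> 0
  row 3 [00011]: (((1 IMPLIES 0) IMPLIES NOT 0) XOR NOT 0) -> 0
  row 4 [00100]: (((0 IMPLIES 0) IMPLIES NOT 1) XOR NOT 0) -> 1
  row 5 [00101]: (((1 IMPLIES 0) IMPLIES NOT 1) XOR NOT 0) -> 0
  row 6 [00110]: (((0 IMPLIES 0) IMPLIES NOT 1) XOR NOT 0) -> 1
  row 7 [00111]: (((1 IMPLIES 0) IMPLIES NOT 1) XOR NOT 0) -> 0
  row 8 [01000]: (((0 IMPLIES 0) IMPLIES NOT 0) XOR NOT 1) -> 1
  row 9 [01001]: (((1 IMPLIES 0) IMPLIES NOT 0) XOR NOT 1) -> 1
  row 10 [01010]: (((0 IMPLIES 0) IMPLIES NOT 0) XOR NOT 1) -> 1
  row 11 [01011]: (((1 IMPLIES 0) IMPLIES NOT 0) XOR NOT 1) -> 1
  row 12 [01100]: (((0 IMPLIES 0) IMPLIES NOT 1) XOR NOT 1) -> 0
  row 13 [01101]: (((1 IMPLIES 0) IMPLIES NOT 1) XOR NOT 1) -> 1
  row 14 [01110]: (((0 IMPLIES 0) IMPLIES NOT 1) XOR NOT 1) -> 0
  row 15 [01111]: (((1 IMPLIES 0) IMPLIES NOT 1) XOR NOT 1) -> 1
  row 16 [10000]: (((0 IMPLIES 1) IMPLIES NOT 0) XOR NOT 0) -> 0
  row 17 [10001]: (((1 IMPLIES 1) IMPLIES NOT 0) XOR NOT 0) -> 0
  row 18 [10010]: (((0 IMPLIES 1) IMPLIES NOT 0) XOR NOT 0) -> 0
  row 19 [10011]: (((1 IMPLIES 1) IMPLIES NOT 0) XOR NOT 0) -> 0
  row 20 [10100]: (((0 IMPLIES 1) IMPLIES NOT 1) XOR NOT 0) -> 1
  row 21 [10101]: (((1 IMPLIES 1) IMPLIES NOT 1) XOR NOT 0) -> 1
  row 22 [10110]: (((0 IMPLIES 1) IMPLIES NOT 1) XOR NOT 0) -> 1
  row 23 [10111]: (((1 IMPLIES 1) IMPLIES NOT 1) XOR NOT 0) -> 1
  row 24 [11000]: (((0 IMPLIES 1) IMPLIES NOT 0) XOR NOT 1) -> 1
  row 25 [11001]: (((1 IMPLIES 1) IMPLIES NOT 0) XOR NOT 1) -> 1
  row 26 [11010]: (((0 IMPLIES 1) IMPLIES NOT 0) XOR NOT 1) -> 1
  row 27 [11011]: (((1 IMPLIES 1) IMPLIES NOT 0) XOR NOT 1) -> 1
  row 28 [11100]: (((0 IMPLIES 1) IMPLIES NOT 1) XOR NOT 1) -> 0
  row 29 [11101]: (((1 IMPLIES 1) IMPLIES NOT 1) XOR NOT 1) -> 0
  row 30 [11110]: (((0 IMPLIES 1) IMPLIES NOT 1) XOR NOT 1) -> 0
  row 31 [11111]: (((1 IMPLIES 1) IMPLIES NOT 1) XOR NOT 1) -> 0
Full result column, 4 rows per line (a,b,c fixed per line; d,e runs 00..11 left to right):
  rows 0-3 [a,b,c=000]: 0000  = hex 0
  rows 4-7 [a,b,c=001]: 1010  = hex A
  rows 8-11 [a,b,c=010]: 1111  = hex F
  rows 12-15 [a,b,c=011]: 0101  = hex 5
  rows 16-19 [a,b,c=100]: 0000  = hex 0
  rows 20-23 [a,b,c=101]: 1111  = hex F
  rows 24-27 [a,b,c=110]: 1111  = hex F
  rows 28-31 [a,b,c=111]: 0000  = hex 0
Output column (row 0 .. row 31) = 00001010111101010000111111110000
Output column grouped in 4s = 0000 1010 1111 0101 0000 1111 1111 0000 = 0x0AF50FF0
Convert to decimal digit by digit (value = value*16 + digit):
  0 -> 0
  0*16 + 10 (A) = 10
  10*16 + 15 (F) = 175
  175*16 + 5 = 2805
  2805*16 + 0 = 44880
  44880*16 + 15 (F) = 718095
  718095*16 + 15 (F) = 11489535
  11489535*16 + 0 = 183832560
Decimal = 183832560

183832560


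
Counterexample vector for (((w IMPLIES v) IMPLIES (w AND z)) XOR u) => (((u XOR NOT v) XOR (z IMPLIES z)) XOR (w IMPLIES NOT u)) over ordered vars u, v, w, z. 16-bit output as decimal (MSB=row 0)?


F1 = (((w IMPLIES v) IMPLIES (w AND z)) XOR u)
F2 = (((u XOR NOT v) XOR (z IMPLIES z)) XOR (w IMPLIES NOT u))
Counterexample to F1=>F2 is where F1=1 and F2=0.
Evaluate each row (bits = u,v,w,z, MSB first):
  row 0 [0000]: F1=0 F2=1 -> F1&~F2 -> 0
  row 1 [0001]: F1=0 F2=1 -> F1&~F2 -> 0
  row 2 [0010]: F1=1 F2=1 -> F1&~F2 -> 0
  row 3 [0011]: F1=1 F2=1 -> F1&~F2 -> 0
  row 4 [0100]: F1=0 F2=0 -> F1&~F2 -> 0
  row 5 [0101]: F1=0 F2=0 -> F1&~F2 -> 0
  row 6 [0110]: F1=0 F2=0 -> F1&~F2 -> 0
  row 7 [0111]: F1=1 F2=0 -> F1&~F2 -> 1
  row 8 [1000]: F1=1 F2=0 -> F1&~F2 -> 1
  row 9 [1001]: F1=1 F2=0 -> F1&~F2 -> 1
  row 10 [1010]: F1=0 F2=1 -> F1&~F2 -> 0
  row 11 [1011]: F1=0 F2=1 -> F1&~F2 -> 0
  row 12 [1100]: F1=1 F2=1 -> F1&~F2 -> 0
  row 13 [1101]: F1=1 F2=1 -> F1&~F2 -> 0
  row 14 [1110]: F1=1 F2=0 -> F1&~F2 -> 1
  row 15 [1111]: F1=0 F2=0 -> F1&~F2 -> 0
Full result column, 4 rows per line (u,v fixed per line; w,z runs 00..11 left to right):
  rows 0-3 [u,v=00]: 0000  = hex 0
  rows 4-7 [u,v=01]: 0001  = hex 1
  rows 8-11 [u,v=10]: 1100  = hex C
  rows 12-15 [u,v=11]: 0010  = hex 2
Counterexample vector (row 0 .. row 15) = 0000000111000010
Output column grouped in 4s = 0000 0001 1100 0010 = 0x01C2
Convert to decimal digit by digit (value = value*16 + digit):
  0 -> 0
  0*16 + 1 = 1
  1*16 + 12 (C) = 28
  28*16 + 2 = 450
Decimal = 450

450


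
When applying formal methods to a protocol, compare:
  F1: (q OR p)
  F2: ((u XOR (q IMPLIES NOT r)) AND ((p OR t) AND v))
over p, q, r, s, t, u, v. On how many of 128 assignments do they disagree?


F1 = (q OR p)
F2 = ((u XOR (q IMPLIES NOT r)) AND ((p OR t) AND v))
Evaluate both on each of 128 rows (bits = p,q,r,s,t,u,v):
  row 0 [0000000]: F1=0 F2=0 -> 0
  row 1 [0000001]: F1=0 F2=0 -> 0
  row 2 [0000010]: F1=0 F2=0 -> 0
  row 3 [0000011]: F1=0 F2=0 -> 0
  row 4 [0000100]: F1=0 F2=0 -> 0
  (every remaining row is evaluated the same way; all 128 results are listed next)
Full result column, 8 rows per line (p,q,r,s fixed per line; t,u,v runs 000..111 left to right):
  rows 0-7 [p,q,r,s=0000]: 00000100  (ones: 1)
  rows 8-15 [p,q,r,s=0001]: 00000100  (ones: 1)
  rows 16-23 [p,q,r,s=0010]: 00000100  (ones: 1)
  rows 24-31 [p,q,r,s=0011]: 00000100  (ones: 1)
  rows 32-39 [p,q,r,s=0100]: 11111011  (ones: 7)
  rows 40-47 [p,q,r,s=0101]: 11111011  (ones: 7)
  rows 48-55 [p,q,r,s=0110]: 11111110  (ones: 7)
  rows 56-63 [p,q,r,s=0111]: 11111110  (ones: 7)
  rows 64-71 [p,q,r,s=1000]: 10111011  (ones: 6)
  rows 72-79 [p,q,r,s=1001]: 10111011  (ones: 6)
  rows 80-87 [p,q,r,s=1010]: 10111011  (ones: 6)
  rows 88-95 [p,q,r,s=1011]: 10111011  (ones: 6)
  rows 96-103 [p,q,r,s=1100]: 10111011  (ones: 6)
  rows 104-111 [p,q,r,s=1101]: 10111011  (ones: 6)
  rows 112-119 [p,q,r,s=1110]: 11101110  (ones: 6)
  rows 120-127 [p,q,r,s=1111]: 11101110  (ones: 6)
Disagreements = 1+1+1+1+7+7+7+7+6+6+6+6+6+6+6+6 = 80

80


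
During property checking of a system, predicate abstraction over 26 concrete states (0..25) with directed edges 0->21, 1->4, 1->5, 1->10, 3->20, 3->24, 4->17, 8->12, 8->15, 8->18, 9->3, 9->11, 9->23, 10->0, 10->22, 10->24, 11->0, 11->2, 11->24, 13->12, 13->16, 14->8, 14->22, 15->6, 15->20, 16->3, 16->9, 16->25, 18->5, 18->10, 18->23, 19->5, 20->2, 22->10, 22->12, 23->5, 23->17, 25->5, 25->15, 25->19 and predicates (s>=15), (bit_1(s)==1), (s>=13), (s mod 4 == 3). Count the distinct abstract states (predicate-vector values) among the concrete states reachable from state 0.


BFS from 0:
Concrete reachable: {0, 21}
Abstract via predicates (s>=15), (bit_1(s)==1), (s>=13), (s mod 4 == 3):
  (0,0,0,0) <- {0}
  (1,0,1,0) <- {21}
Distinct abstract states = 2

2


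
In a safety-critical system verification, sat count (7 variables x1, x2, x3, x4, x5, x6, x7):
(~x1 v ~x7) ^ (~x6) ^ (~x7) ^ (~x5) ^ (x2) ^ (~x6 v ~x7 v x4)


CNF with 6 clauses over 7 vars (128 assignments).
An assignment satisfies CNF iff every clause has >=1 true literal.
Check each row (bits = x1,x2,x3,x4,x5,x6,x7; clause T/F shown):
  row 0 [0000000]: clauses=TTTTFT -> 0
  row 1 [0000001]: clauses=TTFTFT -> 0
  row 2 [0000010]: clauses=TFTTFT -> 0
  row 3 [0000011]: clauses=TFFTFF -> 0
  row 4 [0000100]: clauses=TTTFFT -> 0
  (every remaining row is evaluated the same way; all 128 results are listed next)
Full result column, 8 rows per line (x1,x2,x3,x4 fixed per line; x5,x6,x7 runs 000..111 left to right):
  rows 0-7 [x1,x2,x3,x4=0000]: 00000000  (ones: 0)
  rows 8-15 [x1,x2,x3,x4=0001]: 00000000  (ones: 0)
  rows 16-23 [x1,x2,x3,x4=0010]: 00000000  (ones: 0)
  rows 24-31 [x1,x2,x3,x4=0011]: 00000000  (ones: 0)
  rows 32-39 [x1,x2,x3,x4=0100]: 10000000  (ones: 1)
  rows 40-47 [x1,x2,x3,x4=0101]: 10000000  (ones: 1)
  rows 48-55 [x1,x2,x3,x4=0110]: 10000000  (ones: 1)
  rows 56-63 [x1,x2,x3,x4=0111]: 10000000  (ones: 1)
  rows 64-71 [x1,x2,x3,x4=1000]: 00000000  (ones: 0)
  rows 72-79 [x1,x2,x3,x4=1001]: 00000000  (ones: 0)
  rows 80-87 [x1,x2,x3,x4=1010]: 00000000  (ones: 0)
  rows 88-95 [x1,x2,x3,x4=1011]: 00000000  (ones: 0)
  rows 96-103 [x1,x2,x3,x4=1100]: 10000000  (ones: 1)
  rows 104-111 [x1,x2,x3,x4=1101]: 10000000  (ones: 1)
  rows 112-119 [x1,x2,x3,x4=1110]: 10000000  (ones: 1)
  rows 120-127 [x1,x2,x3,x4=1111]: 10000000  (ones: 1)
Satisfying assignments = 0+0+0+0+1+1+1+1+0+0+0+0+1+1+1+1 = 8

8


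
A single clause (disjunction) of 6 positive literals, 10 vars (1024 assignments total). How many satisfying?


Step 1: Total=2^10=1024
Step 2: Unsat when all 6 false: 2^4=16
Step 3: Sat=1024-16=1008

1008


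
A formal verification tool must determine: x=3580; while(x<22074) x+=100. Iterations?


Step 1: x goes from 3580 toward 22074 by 100; the body runs while x<22074, so iterations = ceil((bound-start)/step)
Step 2: Distance=18494
Step 3: ceil(18494/100)=185

185


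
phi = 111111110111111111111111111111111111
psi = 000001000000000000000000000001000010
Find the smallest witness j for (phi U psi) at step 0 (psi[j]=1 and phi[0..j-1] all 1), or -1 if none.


(phi U psi) at 0: need smallest j with psi[j]=1 and phi[i]=1 for all i in [0,j).
Scan from step 0:
  step 0: phi=1, psi=0 -> continue
  step 1: phi=1, psi=0 -> continue
  step 2: phi=1, psi=0 -> continue
  step 3: phi=1, psi=0 -> continue
  step 5: psi=1 and phi held for [0,5) -> witness found
Witness step = 5

5


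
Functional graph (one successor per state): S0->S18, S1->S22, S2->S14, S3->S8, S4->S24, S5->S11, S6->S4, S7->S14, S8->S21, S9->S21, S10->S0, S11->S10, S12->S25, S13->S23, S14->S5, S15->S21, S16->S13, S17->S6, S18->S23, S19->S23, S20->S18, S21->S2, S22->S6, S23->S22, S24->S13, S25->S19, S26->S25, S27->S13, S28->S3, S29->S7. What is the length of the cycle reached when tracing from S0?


Trace from S0 until a state repeats:
  S0 -> S18 -> S23 -> S22 -> S6 -> S4 -> S24 -> S13 -> S23
S23 first seen at step 2, revisited at step 8.
Cycle length = 8 - 2 = 6

6


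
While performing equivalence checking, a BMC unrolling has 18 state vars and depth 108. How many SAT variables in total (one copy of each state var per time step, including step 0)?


BMC unrolls to depth k, creating one copy of each state var for steps 0..k.
Step count = 108 + 1 = 109 (steps 0 through 108)
Vars per step = 18
Total = 18 * 109 = 1962

1962
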